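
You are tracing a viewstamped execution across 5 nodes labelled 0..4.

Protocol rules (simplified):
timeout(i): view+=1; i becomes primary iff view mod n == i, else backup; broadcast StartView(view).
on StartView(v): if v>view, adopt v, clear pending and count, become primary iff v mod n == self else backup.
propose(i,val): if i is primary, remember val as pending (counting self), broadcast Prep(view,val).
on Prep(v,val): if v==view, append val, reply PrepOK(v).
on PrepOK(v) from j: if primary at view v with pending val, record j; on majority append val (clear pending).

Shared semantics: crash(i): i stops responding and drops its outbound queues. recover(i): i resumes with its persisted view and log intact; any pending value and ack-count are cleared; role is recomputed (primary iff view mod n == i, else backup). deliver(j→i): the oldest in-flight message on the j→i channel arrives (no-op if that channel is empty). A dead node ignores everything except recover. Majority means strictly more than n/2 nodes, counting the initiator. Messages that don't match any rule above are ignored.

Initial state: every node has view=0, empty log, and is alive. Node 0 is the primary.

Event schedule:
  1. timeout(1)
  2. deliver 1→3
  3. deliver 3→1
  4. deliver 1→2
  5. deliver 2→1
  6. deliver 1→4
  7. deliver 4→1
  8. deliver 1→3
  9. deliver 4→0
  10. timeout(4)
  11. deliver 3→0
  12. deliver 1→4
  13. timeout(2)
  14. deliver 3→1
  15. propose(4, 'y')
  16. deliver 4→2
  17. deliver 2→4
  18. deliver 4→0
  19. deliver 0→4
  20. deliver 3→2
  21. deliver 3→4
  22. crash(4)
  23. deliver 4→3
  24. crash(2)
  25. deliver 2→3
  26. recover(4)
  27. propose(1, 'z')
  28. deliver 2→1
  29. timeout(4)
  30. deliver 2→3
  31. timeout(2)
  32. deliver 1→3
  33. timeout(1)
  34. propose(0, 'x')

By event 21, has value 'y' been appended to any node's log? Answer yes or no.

e1 timeout(1): 1[prim,v=1,-]
e2 deliver 1→3: 3[back,v=1,-]
e3 deliver 3→1: ·
e4 deliver 1→2: 2[back,v=1,-]
e5 deliver 2→1: ·
e6 deliver 1→4: 4[back,v=1,-]
e7 deliver 4→1: ·
e8 deliver 1→3: ·
e9 deliver 4→0: ·
e10 timeout(4): 4[back,v=2,-]
e11 deliver 3→0: ·
e12 deliver 1→4: ·
e13 timeout(2): 2[prim,v=2,-]
e14 deliver 3→1: ·
e15 propose(4,'y'): ·
e16 deliver 4→2: ·
e17 deliver 2→4: ·
e18 deliver 4→0: 0[back,v=2,-]
e19 deliver 0→4: ·
e20 deliver 3→2: ·
e21 deliver 3→4: ·

no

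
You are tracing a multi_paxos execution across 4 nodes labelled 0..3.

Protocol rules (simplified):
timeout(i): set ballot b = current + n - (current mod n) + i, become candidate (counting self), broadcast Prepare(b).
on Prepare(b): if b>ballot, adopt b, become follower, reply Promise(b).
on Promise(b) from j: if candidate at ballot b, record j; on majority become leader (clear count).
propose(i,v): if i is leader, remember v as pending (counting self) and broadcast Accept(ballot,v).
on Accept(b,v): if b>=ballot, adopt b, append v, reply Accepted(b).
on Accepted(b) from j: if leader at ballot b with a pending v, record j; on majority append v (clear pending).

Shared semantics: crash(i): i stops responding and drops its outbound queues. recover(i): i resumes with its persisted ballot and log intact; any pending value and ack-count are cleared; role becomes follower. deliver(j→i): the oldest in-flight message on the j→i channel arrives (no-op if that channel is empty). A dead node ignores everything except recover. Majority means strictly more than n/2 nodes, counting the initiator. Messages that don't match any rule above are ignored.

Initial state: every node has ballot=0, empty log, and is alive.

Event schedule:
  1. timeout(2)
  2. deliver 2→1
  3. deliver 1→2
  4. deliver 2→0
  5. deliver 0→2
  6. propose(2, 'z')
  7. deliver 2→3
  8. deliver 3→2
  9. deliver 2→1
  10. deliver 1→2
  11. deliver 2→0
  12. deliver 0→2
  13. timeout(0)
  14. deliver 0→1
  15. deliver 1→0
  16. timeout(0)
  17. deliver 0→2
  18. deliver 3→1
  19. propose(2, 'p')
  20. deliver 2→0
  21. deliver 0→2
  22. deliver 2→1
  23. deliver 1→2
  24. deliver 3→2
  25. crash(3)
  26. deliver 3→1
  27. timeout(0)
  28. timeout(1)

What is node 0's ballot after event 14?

8

[1] timeout(2) → N2(cand b6 [-])
[2] deliver 2→1 → N1(foll b6 [-])
[3] deliver 1→2 → ∅
[4] deliver 2→0 → N0(foll b6 [-])
[5] deliver 0→2 → N2(lead b6 [-])
[6] propose(2,'z') → ∅
[7] deliver 2→3 → N3(foll b6 [-])
[8] deliver 3→2 → ∅
[9] deliver 2→1 → N1(foll b6 [z])
[10] deliver 1→2 → ∅
[11] deliver 2→0 → N0(foll b6 [z])
[12] deliver 0→2 → N2(lead b6 [z])
[13] timeout(0) → N0(cand b8 [z])
[14] deliver 0→1 → N1(foll b8 [z])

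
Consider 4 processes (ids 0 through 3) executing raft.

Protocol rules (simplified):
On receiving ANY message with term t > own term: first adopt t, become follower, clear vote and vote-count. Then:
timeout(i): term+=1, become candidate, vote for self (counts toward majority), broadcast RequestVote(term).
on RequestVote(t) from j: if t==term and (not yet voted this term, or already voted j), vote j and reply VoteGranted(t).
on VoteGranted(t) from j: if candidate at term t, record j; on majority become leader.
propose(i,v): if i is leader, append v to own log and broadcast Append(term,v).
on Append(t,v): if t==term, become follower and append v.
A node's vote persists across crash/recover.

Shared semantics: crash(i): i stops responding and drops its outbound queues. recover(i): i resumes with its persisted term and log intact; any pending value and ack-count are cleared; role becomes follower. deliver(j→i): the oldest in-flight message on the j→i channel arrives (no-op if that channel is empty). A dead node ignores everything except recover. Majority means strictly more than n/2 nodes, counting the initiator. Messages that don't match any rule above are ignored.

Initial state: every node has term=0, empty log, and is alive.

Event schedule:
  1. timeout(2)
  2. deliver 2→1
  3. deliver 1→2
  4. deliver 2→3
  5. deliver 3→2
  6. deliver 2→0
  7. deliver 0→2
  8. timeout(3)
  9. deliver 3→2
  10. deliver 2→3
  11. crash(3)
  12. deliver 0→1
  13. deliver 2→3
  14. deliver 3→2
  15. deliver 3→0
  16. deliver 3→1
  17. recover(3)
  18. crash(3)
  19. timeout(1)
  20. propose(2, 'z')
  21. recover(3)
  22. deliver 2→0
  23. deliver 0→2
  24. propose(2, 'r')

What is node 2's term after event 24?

2

e1 timeout(2): 2[cand,t=1,-]
e2 deliver 2→1: 1[foll,t=1,-]
e3 deliver 1→2: ·
e4 deliver 2→3: 3[foll,t=1,-]
e5 deliver 3→2: 2[lead,t=1,-]
e6 deliver 2→0: 0[foll,t=1,-]
e7 deliver 0→2: ·
e8 timeout(3): 3[cand,t=2,-]
e9 deliver 3→2: 2[foll,t=2,-]
e10 deliver 2→3: ·
e11 crash(3): 3[✗cand,t=2,-]
e12 deliver 0→1: ·
e13 deliver 2→3: ·
e14 deliver 3→2: ·
e15 deliver 3→0: ·
e16 deliver 3→1: ·
e17 recover(3): 3[foll,t=2,-]
e18 crash(3): 3[✗foll,t=2,-]
e19 timeout(1): 1[cand,t=2,-]
e20 propose(2,'z'): ·
e21 recover(3): 3[foll,t=2,-]
e22 deliver 2→0: ·
e23 deliver 0→2: ·
e24 propose(2,'r'): ·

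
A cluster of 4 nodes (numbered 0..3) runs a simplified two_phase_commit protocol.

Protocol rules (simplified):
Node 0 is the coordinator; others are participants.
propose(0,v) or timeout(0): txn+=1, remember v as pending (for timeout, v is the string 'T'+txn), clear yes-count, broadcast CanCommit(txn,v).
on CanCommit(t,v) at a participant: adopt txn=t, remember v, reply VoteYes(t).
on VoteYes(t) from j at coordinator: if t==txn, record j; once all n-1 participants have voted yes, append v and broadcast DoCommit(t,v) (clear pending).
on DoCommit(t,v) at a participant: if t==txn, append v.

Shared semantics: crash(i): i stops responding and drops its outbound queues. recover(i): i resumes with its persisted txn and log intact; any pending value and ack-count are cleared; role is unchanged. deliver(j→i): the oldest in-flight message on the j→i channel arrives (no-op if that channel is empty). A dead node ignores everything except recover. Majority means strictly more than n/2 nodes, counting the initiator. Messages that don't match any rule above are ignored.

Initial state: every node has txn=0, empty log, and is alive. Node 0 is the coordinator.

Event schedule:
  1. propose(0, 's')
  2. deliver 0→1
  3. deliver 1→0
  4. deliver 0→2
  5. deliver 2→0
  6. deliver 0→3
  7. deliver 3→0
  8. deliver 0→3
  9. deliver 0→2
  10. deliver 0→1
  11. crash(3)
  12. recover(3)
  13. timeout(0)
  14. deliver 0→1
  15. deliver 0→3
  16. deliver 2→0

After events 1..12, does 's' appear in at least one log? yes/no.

e1 propose(0,'s'): 0[coor,t=1,-]
e2 deliver 0→1: 1[part,t=1,-]
e3 deliver 1→0: ·
e4 deliver 0→2: 2[part,t=1,-]
e5 deliver 2→0: ·
e6 deliver 0→3: 3[part,t=1,-]
e7 deliver 3→0: 0[coor,t=1,s]
e8 deliver 0→3: 3[part,t=1,s]
e9 deliver 0→2: 2[part,t=1,s]
e10 deliver 0→1: 1[part,t=1,s]
e11 crash(3): 3[✗part,t=1,s]
e12 recover(3): 3[part,t=1,s]

yes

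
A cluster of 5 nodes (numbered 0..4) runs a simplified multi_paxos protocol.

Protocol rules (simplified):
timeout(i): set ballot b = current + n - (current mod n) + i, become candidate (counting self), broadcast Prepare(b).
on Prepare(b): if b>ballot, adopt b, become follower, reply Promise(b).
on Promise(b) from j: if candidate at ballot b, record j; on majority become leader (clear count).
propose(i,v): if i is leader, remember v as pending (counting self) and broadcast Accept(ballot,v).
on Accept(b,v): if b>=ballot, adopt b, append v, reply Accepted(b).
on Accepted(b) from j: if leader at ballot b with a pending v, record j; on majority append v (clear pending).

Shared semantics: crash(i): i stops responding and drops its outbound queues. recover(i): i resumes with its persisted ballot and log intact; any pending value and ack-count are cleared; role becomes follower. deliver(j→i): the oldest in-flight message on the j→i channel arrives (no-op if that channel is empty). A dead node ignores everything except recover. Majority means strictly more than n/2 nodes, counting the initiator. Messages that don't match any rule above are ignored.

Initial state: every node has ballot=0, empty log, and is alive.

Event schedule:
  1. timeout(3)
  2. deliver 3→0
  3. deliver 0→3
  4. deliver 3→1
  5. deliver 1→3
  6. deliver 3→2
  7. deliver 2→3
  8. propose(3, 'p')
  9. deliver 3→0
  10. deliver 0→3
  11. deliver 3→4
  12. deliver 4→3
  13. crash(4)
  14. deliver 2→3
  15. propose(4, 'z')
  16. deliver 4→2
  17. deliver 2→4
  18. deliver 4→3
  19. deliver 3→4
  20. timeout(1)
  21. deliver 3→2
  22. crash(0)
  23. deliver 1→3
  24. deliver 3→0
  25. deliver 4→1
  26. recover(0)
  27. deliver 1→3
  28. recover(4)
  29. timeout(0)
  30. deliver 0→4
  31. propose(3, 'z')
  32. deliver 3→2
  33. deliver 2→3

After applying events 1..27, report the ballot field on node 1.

11

e1 timeout(3): 3[cand,b=8,-]
e2 deliver 3→0: 0[foll,b=8,-]
e3 deliver 0→3: ·
e4 deliver 3→1: 1[foll,b=8,-]
e5 deliver 1→3: 3[lead,b=8,-]
e6 deliver 3→2: 2[foll,b=8,-]
e7 deliver 2→3: ·
e8 propose(3,'p'): ·
e9 deliver 3→0: 0[foll,b=8,p]
e10 deliver 0→3: ·
e11 deliver 3→4: 4[foll,b=8,-]
e12 deliver 4→3: ·
e13 crash(4): 4[✗foll,b=8,-]
e14 deliver 2→3: ·
e15 propose(4,'z'): ·
e16 deliver 4→2: ·
e17 deliver 2→4: ·
e18 deliver 4→3: ·
e19 deliver 3→4: ·
e20 timeout(1): 1[cand,b=11,-]
e21 deliver 3→2: 2[foll,b=8,p]
e22 crash(0): 0[✗foll,b=8,p]
e23 deliver 1→3: 3[foll,b=11,-]
e24 deliver 3→0: ·
e25 deliver 4→1: ·
e26 recover(0): 0[foll,b=8,p]
e27 deliver 1→3: ·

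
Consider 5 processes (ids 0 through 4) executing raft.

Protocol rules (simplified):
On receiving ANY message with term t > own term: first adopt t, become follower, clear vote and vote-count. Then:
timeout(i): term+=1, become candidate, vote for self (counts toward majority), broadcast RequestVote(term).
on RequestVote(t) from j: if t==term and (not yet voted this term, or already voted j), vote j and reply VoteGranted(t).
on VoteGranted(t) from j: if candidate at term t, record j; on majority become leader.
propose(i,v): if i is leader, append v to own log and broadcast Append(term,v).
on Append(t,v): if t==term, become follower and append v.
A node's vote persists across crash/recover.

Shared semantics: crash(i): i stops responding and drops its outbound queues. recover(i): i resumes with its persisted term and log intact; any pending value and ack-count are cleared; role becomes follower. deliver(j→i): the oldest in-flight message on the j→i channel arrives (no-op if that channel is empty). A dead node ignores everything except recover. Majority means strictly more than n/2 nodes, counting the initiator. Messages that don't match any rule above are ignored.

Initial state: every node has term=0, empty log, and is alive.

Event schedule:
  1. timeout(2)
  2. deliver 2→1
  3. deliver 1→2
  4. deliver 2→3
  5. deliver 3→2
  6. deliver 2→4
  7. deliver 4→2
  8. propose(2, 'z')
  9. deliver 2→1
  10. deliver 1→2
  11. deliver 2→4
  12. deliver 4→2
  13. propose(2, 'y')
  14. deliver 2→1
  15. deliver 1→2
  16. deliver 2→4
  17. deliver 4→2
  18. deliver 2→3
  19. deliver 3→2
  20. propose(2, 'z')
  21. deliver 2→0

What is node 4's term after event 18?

1

e1 timeout(2): 2[cand,t=1,-]
e2 deliver 2→1: 1[foll,t=1,-]
e3 deliver 1→2: ·
e4 deliver 2→3: 3[foll,t=1,-]
e5 deliver 3→2: 2[lead,t=1,-]
e6 deliver 2→4: 4[foll,t=1,-]
e7 deliver 4→2: ·
e8 propose(2,'z'): 2[lead,t=1,z]
e9 deliver 2→1: 1[foll,t=1,z]
e10 deliver 1→2: ·
e11 deliver 2→4: 4[foll,t=1,z]
e12 deliver 4→2: ·
e13 propose(2,'y'): 2[lead,t=1,z,y]
e14 deliver 2→1: 1[foll,t=1,z,y]
e15 deliver 1→2: ·
e16 deliver 2→4: 4[foll,t=1,z,y]
e17 deliver 4→2: ·
e18 deliver 2→3: 3[foll,t=1,z]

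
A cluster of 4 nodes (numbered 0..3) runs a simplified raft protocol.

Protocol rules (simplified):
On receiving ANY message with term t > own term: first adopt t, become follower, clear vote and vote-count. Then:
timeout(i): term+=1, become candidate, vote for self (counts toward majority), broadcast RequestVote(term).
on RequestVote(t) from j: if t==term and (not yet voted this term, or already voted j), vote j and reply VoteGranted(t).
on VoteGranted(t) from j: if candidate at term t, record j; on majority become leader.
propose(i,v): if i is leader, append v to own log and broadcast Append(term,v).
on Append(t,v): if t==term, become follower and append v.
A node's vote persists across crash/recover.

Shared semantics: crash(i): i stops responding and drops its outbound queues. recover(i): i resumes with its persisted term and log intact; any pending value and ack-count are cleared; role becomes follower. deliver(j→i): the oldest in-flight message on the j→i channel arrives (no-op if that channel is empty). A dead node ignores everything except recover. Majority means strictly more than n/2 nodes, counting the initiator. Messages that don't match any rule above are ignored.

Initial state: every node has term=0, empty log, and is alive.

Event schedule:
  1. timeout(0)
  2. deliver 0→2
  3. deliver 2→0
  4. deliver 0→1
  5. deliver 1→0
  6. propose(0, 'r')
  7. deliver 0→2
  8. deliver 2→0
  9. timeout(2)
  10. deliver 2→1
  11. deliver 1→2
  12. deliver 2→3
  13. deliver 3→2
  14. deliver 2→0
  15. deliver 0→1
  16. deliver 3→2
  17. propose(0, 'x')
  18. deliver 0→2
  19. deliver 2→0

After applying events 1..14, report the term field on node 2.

2

step 1 timeout(0): 0={cand,t=1,log=-}
step 2 deliver 0→2: 2={foll,t=1,log=-}
step 3 deliver 2→0: —
step 4 deliver 0→1: 1={foll,t=1,log=-}
step 5 deliver 1→0: 0={lead,t=1,log=-}
step 6 propose(0,'r'): 0={lead,t=1,log=r}
step 7 deliver 0→2: 2={foll,t=1,log=r}
step 8 deliver 2→0: —
step 9 timeout(2): 2={cand,t=2,log=r}
step 10 deliver 2→1: 1={foll,t=2,log=-}
step 11 deliver 1→2: —
step 12 deliver 2→3: 3={foll,t=2,log=-}
step 13 deliver 3→2: 2={lead,t=2,log=r}
step 14 deliver 2→0: 0={foll,t=2,log=r}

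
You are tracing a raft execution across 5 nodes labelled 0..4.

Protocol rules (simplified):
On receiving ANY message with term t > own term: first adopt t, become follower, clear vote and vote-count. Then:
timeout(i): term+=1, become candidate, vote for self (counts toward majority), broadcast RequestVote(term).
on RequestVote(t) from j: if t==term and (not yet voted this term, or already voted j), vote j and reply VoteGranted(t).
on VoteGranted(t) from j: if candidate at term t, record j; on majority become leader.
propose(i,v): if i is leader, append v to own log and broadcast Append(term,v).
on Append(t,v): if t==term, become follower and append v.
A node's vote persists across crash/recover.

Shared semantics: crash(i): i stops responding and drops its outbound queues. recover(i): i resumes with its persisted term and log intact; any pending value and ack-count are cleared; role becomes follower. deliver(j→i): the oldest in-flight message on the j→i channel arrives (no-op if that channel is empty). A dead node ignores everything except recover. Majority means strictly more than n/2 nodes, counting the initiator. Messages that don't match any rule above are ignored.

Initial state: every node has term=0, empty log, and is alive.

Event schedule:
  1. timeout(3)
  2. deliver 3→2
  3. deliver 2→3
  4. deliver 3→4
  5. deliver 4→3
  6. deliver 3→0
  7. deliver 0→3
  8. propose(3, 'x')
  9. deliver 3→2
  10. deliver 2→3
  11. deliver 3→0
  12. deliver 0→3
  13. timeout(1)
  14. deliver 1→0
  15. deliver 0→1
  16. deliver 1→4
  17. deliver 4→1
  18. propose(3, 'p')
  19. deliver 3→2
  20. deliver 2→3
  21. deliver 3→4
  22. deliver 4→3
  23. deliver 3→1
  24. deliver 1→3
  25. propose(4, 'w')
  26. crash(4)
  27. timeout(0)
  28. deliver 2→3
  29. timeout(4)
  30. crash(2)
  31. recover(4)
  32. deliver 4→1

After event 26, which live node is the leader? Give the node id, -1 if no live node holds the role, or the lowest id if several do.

step 1 timeout(3): 3={cand,t=1,log=-}
step 2 deliver 3→2: 2={foll,t=1,log=-}
step 3 deliver 2→3: —
step 4 deliver 3→4: 4={foll,t=1,log=-}
step 5 deliver 4→3: 3={lead,t=1,log=-}
step 6 deliver 3→0: 0={foll,t=1,log=-}
step 7 deliver 0→3: —
step 8 propose(3,'x'): 3={lead,t=1,log=x}
step 9 deliver 3→2: 2={foll,t=1,log=x}
step 10 deliver 2→3: —
step 11 deliver 3→0: 0={foll,t=1,log=x}
step 12 deliver 0→3: —
step 13 timeout(1): 1={cand,t=1,log=-}
step 14 deliver 1→0: —
step 15 deliver 0→1: —
step 16 deliver 1→4: —
step 17 deliver 4→1: —
step 18 propose(3,'p'): 3={lead,t=1,log=x,p}
step 19 deliver 3→2: 2={foll,t=1,log=x,p}
step 20 deliver 2→3: —
step 21 deliver 3→4: 4={foll,t=1,log=x}
step 22 deliver 4→3: —
step 23 deliver 3→1: —
step 24 deliver 1→3: —
step 25 propose(4,'w'): —
step 26 crash(4): 4={✗foll,t=1,log=x}

3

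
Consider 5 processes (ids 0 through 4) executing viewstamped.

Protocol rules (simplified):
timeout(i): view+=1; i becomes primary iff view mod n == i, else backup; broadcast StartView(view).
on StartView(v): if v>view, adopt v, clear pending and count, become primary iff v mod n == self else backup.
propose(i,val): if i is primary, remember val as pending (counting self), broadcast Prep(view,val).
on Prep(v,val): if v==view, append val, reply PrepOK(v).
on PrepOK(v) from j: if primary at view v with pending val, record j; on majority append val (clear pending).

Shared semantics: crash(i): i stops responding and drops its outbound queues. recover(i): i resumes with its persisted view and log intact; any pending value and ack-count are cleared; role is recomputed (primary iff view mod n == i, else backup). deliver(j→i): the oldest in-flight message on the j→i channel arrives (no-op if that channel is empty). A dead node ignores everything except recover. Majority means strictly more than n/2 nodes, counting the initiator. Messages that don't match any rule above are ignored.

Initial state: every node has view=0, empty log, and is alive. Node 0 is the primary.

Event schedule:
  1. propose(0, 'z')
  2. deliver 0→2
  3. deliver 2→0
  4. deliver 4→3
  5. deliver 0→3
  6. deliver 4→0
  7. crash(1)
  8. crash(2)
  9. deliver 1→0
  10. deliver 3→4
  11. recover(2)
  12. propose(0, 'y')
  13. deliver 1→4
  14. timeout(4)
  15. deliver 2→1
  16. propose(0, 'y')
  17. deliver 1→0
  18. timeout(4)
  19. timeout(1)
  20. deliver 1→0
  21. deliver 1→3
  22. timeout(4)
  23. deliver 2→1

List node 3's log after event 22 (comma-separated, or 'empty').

z

1. propose(0,'z'):  nop
2. deliver 0→2:  <2:back v0 z>
3. deliver 2→0:  nop
4. deliver 4→3:  nop
5. deliver 0→3:  <3:back v0 z>
6. deliver 4→0:  nop
7. crash(1):  <1:✗back v0 ->
8. crash(2):  <2:✗back v0 z>
9. deliver 1→0:  nop
10. deliver 3→4:  nop
11. recover(2):  <2:back v0 z>
12. propose(0,'y'):  nop
13. deliver 1→4:  nop
14. timeout(4):  <4:back v1 ->
15. deliver 2→1:  nop
16. propose(0,'y'):  nop
17. deliver 1→0:  nop
18. timeout(4):  <4:back v2 ->
19. timeout(1):  nop
20. deliver 1→0:  nop
21. deliver 1→3:  nop
22. timeout(4):  <4:back v3 ->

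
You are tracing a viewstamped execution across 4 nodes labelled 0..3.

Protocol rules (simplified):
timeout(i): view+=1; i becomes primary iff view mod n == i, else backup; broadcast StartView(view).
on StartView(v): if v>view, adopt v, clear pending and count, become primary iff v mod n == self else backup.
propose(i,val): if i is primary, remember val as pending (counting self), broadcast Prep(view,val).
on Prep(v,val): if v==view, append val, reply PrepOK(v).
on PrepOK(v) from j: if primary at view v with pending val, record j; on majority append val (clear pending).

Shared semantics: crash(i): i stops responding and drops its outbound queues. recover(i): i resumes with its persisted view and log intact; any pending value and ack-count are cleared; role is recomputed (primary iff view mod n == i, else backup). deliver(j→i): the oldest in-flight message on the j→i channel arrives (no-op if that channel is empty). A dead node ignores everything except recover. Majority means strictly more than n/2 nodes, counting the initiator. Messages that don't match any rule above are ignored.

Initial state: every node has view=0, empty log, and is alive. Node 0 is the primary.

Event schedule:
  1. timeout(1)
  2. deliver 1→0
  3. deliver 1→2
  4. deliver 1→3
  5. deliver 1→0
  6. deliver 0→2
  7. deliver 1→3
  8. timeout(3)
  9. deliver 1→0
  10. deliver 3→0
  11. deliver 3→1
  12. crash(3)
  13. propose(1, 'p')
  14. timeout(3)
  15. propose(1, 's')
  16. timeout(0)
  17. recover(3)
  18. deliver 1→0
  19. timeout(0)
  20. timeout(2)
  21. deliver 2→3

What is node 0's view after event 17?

after 1 — timeout(1): n1:prim/v1/[-]
after 2 — deliver 1→0: n0:back/v1/[-]
after 3 — deliver 1→2: n2:back/v1/[-]
after 4 — deliver 1→3: n3:back/v1/[-]
after 5 — deliver 1→0: ·
after 6 — deliver 0→2: ·
after 7 — deliver 1→3: ·
after 8 — timeout(3): n3:back/v2/[-]
after 9 — deliver 1→0: ·
after 10 — deliver 3→0: n0:back/v2/[-]
after 11 — deliver 3→1: n1:back/v2/[-]
after 12 — crash(3): n3:✗back/v2/[-]
after 13 — propose(1,'p'): ·
after 14 — timeout(3): ·
after 15 — propose(1,'s'): ·
after 16 — timeout(0): n0:back/v3/[-]
after 17 — recover(3): n3:back/v2/[-]

3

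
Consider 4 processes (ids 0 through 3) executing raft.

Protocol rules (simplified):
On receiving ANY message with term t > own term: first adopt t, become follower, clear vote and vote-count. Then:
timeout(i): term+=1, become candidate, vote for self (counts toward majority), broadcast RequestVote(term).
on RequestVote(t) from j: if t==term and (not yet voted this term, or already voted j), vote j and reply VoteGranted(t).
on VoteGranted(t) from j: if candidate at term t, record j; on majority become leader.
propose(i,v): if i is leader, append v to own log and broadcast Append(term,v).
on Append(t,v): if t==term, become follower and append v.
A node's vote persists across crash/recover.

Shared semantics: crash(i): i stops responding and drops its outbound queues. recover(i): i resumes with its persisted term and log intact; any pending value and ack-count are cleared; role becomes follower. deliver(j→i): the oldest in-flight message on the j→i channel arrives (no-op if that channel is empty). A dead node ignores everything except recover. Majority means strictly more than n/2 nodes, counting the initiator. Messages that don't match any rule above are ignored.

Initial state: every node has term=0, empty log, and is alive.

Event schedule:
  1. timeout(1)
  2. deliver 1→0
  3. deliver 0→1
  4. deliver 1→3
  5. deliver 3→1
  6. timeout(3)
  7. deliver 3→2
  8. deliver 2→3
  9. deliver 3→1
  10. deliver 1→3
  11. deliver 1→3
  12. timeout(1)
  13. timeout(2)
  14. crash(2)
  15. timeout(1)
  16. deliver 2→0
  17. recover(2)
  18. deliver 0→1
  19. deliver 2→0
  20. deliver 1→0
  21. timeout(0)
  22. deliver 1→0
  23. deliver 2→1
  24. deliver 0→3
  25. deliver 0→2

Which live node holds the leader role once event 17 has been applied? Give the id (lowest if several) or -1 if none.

3

step 1 timeout(1): 1={cand,t=1,log=-}
step 2 deliver 1→0: 0={foll,t=1,log=-}
step 3 deliver 0→1: —
step 4 deliver 1→3: 3={foll,t=1,log=-}
step 5 deliver 3→1: 1={lead,t=1,log=-}
step 6 timeout(3): 3={cand,t=2,log=-}
step 7 deliver 3→2: 2={foll,t=2,log=-}
step 8 deliver 2→3: —
step 9 deliver 3→1: 1={foll,t=2,log=-}
step 10 deliver 1→3: 3={lead,t=2,log=-}
step 11 deliver 1→3: —
step 12 timeout(1): 1={cand,t=3,log=-}
step 13 timeout(2): 2={cand,t=3,log=-}
step 14 crash(2): 2={✗cand,t=3,log=-}
step 15 timeout(1): 1={cand,t=4,log=-}
step 16 deliver 2→0: —
step 17 recover(2): 2={foll,t=3,log=-}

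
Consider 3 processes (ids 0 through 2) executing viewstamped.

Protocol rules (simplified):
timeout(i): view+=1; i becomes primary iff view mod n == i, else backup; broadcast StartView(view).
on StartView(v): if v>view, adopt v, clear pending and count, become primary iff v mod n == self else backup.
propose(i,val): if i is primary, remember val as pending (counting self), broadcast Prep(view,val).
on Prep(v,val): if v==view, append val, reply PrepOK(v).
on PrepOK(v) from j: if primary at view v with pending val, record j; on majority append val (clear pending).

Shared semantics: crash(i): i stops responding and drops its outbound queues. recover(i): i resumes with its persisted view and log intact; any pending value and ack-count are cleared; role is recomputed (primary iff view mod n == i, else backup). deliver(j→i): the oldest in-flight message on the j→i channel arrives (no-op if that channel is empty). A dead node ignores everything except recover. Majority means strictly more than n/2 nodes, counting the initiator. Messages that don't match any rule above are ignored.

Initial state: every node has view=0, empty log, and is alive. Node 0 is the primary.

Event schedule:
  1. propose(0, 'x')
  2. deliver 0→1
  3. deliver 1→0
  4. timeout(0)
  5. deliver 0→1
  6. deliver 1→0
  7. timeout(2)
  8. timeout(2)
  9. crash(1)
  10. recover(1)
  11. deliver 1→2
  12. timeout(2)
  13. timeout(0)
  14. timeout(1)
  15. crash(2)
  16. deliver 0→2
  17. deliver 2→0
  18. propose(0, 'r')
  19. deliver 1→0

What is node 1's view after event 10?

1. propose(0,'x'):  nop
2. deliver 0→1:  <1:back v0 x>
3. deliver 1→0:  <0:prim v0 x>
4. timeout(0):  <0:back v1 x>
5. deliver 0→1:  <1:prim v1 x>
6. deliver 1→0:  nop
7. timeout(2):  <2:back v1 ->
8. timeout(2):  <2:prim v2 ->
9. crash(1):  <1:✗prim v1 x>
10. recover(1):  <1:prim v1 x>

1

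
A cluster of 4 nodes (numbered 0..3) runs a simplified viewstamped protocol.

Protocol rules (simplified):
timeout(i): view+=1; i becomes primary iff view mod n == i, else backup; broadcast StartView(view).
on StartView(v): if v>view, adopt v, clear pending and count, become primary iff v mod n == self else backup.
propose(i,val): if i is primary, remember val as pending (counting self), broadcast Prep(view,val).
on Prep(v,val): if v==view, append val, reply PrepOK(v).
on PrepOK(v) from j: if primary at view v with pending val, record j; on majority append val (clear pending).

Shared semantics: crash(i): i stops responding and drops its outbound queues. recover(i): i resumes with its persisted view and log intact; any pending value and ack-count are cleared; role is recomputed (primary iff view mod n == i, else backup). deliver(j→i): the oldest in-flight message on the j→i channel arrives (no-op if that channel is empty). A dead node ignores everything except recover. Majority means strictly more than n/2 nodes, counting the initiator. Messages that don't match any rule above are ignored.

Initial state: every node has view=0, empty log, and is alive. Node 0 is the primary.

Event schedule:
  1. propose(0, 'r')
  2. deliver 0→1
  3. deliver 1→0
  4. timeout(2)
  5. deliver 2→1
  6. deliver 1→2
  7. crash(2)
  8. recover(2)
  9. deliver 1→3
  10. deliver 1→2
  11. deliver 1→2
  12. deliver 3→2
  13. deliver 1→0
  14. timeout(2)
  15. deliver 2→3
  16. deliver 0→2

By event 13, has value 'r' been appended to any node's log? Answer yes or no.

[1] propose(0,'r') → ∅
[2] deliver 0→1 → N1(back v0 [r])
[3] deliver 1→0 → ∅
[4] timeout(2) → N2(back v1 [-])
[5] deliver 2→1 → N1(prim v1 [r])
[6] deliver 1→2 → ∅
[7] crash(2) → N2(✗back v1 [-])
[8] recover(2) → N2(back v1 [-])
[9] deliver 1→3 → ∅
[10] deliver 1→2 → ∅
[11] deliver 1→2 → ∅
[12] deliver 3→2 → ∅
[13] deliver 1→0 → ∅

yes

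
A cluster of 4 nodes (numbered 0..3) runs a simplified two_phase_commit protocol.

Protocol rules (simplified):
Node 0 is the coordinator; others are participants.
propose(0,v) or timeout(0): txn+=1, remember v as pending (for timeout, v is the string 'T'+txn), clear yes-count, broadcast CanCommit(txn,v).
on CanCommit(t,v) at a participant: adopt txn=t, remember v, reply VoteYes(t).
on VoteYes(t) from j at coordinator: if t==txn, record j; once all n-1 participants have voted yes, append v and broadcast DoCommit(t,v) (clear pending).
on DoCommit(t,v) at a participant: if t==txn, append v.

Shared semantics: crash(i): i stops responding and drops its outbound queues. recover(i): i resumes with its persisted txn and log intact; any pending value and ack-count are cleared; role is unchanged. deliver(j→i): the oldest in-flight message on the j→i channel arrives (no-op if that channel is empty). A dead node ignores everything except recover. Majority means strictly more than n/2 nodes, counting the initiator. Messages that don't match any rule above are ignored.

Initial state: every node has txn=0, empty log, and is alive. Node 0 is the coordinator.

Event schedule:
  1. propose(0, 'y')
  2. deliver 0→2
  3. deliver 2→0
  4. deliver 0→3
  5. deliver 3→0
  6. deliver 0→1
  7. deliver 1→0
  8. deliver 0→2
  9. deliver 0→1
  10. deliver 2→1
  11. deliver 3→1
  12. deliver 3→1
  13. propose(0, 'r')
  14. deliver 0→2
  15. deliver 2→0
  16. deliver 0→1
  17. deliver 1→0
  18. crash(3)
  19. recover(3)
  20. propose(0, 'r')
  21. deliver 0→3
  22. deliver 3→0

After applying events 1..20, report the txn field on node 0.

3

after 1 — propose(0,'y'): n0:coor/t1/[-]
after 2 — deliver 0→2: n2:part/t1/[-]
after 3 — deliver 2→0: ·
after 4 — deliver 0→3: n3:part/t1/[-]
after 5 — deliver 3→0: ·
after 6 — deliver 0→1: n1:part/t1/[-]
after 7 — deliver 1→0: n0:coor/t1/[y]
after 8 — deliver 0→2: n2:part/t1/[y]
after 9 — deliver 0→1: n1:part/t1/[y]
after 10 — deliver 2→1: ·
after 11 — deliver 3→1: ·
after 12 — deliver 3→1: ·
after 13 — propose(0,'r'): n0:coor/t2/[y]
after 14 — deliver 0→2: n2:part/t2/[y]
after 15 — deliver 2→0: ·
after 16 — deliver 0→1: n1:part/t2/[y]
after 17 — deliver 1→0: ·
after 18 — crash(3): n3:✗part/t1/[-]
after 19 — recover(3): n3:part/t1/[-]
after 20 — propose(0,'r'): n0:coor/t3/[y]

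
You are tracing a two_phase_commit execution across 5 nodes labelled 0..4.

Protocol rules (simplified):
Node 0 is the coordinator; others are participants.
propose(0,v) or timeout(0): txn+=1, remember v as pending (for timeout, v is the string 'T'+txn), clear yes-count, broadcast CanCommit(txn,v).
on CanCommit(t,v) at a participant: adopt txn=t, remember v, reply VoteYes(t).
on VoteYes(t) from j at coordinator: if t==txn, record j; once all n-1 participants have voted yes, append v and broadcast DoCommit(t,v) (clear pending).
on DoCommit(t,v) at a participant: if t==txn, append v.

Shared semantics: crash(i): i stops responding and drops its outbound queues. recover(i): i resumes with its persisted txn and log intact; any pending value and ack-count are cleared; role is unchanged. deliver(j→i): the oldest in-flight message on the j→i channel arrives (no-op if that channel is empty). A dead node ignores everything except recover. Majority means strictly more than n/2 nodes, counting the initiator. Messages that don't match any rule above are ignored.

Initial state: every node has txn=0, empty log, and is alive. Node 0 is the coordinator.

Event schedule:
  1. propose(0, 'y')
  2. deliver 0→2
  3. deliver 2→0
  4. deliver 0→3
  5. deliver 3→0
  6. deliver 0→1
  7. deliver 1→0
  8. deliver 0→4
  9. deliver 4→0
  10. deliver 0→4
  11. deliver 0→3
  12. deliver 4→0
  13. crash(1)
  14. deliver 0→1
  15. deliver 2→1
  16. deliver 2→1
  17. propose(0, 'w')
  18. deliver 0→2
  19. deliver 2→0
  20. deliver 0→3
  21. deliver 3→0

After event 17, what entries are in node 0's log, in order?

[1] propose(0,'y') → N0(coor t1 [-])
[2] deliver 0→2 → N2(part t1 [-])
[3] deliver 2→0 → ∅
[4] deliver 0→3 → N3(part t1 [-])
[5] deliver 3→0 → ∅
[6] deliver 0→1 → N1(part t1 [-])
[7] deliver 1→0 → ∅
[8] deliver 0→4 → N4(part t1 [-])
[9] deliver 4→0 → N0(coor t1 [y])
[10] deliver 0→4 → N4(part t1 [y])
[11] deliver 0→3 → N3(part t1 [y])
[12] deliver 4→0 → ∅
[13] crash(1) → N1(✗part t1 [-])
[14] deliver 0→1 → ∅
[15] deliver 2→1 → ∅
[16] deliver 2→1 → ∅
[17] propose(0,'w') → N0(coor t2 [y])

y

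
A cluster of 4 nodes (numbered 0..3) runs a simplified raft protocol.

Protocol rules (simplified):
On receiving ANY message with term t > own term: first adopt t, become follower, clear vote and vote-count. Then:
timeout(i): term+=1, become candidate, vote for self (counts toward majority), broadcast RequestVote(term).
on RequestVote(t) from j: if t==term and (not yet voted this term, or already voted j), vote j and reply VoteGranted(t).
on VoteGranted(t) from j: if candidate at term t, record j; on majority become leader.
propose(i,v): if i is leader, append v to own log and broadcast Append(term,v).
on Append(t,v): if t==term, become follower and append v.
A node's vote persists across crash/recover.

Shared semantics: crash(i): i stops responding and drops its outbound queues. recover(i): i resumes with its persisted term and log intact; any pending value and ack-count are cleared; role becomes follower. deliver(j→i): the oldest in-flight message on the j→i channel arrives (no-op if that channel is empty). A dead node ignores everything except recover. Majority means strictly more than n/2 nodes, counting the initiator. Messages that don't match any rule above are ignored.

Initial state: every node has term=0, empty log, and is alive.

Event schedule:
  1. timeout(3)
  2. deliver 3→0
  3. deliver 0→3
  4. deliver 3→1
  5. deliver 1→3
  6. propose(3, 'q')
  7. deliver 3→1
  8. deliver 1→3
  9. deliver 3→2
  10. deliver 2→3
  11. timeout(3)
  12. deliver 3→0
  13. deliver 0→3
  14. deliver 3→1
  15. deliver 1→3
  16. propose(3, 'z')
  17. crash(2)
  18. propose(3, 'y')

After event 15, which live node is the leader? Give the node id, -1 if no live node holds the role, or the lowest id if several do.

-1

1. timeout(3):  <3:cand t1 ->
2. deliver 3→0:  <0:foll t1 ->
3. deliver 0→3:  nop
4. deliver 3→1:  <1:foll t1 ->
5. deliver 1→3:  <3:lead t1 ->
6. propose(3,'q'):  <3:lead t1 q>
7. deliver 3→1:  <1:foll t1 q>
8. deliver 1→3:  nop
9. deliver 3→2:  <2:foll t1 ->
10. deliver 2→3:  nop
11. timeout(3):  <3:cand t2 q>
12. deliver 3→0:  <0:foll t1 q>
13. deliver 0→3:  nop
14. deliver 3→1:  <1:foll t2 q>
15. deliver 1→3:  nop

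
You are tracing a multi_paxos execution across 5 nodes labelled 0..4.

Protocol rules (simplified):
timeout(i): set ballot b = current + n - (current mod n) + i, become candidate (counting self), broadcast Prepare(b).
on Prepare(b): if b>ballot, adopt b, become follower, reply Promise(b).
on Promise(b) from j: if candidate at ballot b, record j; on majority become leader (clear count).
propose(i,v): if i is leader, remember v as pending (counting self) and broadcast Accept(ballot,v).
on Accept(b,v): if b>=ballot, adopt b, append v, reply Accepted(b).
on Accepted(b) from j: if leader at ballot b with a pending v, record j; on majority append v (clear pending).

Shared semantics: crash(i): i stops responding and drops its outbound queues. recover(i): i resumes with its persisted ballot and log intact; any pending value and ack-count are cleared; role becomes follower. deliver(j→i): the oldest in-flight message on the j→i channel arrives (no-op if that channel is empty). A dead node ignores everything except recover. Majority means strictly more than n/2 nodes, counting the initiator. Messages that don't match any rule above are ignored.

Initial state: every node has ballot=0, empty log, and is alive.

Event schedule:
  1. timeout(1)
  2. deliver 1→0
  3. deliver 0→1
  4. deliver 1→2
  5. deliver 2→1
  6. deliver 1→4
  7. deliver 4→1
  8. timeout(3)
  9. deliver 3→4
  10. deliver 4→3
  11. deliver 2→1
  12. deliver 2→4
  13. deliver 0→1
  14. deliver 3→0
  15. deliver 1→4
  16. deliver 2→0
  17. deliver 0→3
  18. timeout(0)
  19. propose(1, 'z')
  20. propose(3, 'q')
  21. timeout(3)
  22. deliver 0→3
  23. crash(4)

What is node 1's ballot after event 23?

6

[1] timeout(1) → N1(cand b6 [-])
[2] deliver 1→0 → N0(foll b6 [-])
[3] deliver 0→1 → ∅
[4] deliver 1→2 → N2(foll b6 [-])
[5] deliver 2→1 → N1(lead b6 [-])
[6] deliver 1→4 → N4(foll b6 [-])
[7] deliver 4→1 → ∅
[8] timeout(3) → N3(cand b8 [-])
[9] deliver 3→4 → N4(foll b8 [-])
[10] deliver 4→3 → ∅
[11] deliver 2→1 → ∅
[12] deliver 2→4 → ∅
[13] deliver 0→1 → ∅
[14] deliver 3→0 → N0(foll b8 [-])
[15] deliver 1→4 → ∅
[16] deliver 2→0 → ∅
[17] deliver 0→3 → N3(lead b8 [-])
[18] timeout(0) → N0(cand b10 [-])
[19] propose(1,'z') → ∅
[20] propose(3,'q') → ∅
[21] timeout(3) → N3(cand b13 [-])
[22] deliver 0→3 → ∅
[23] crash(4) → N4(✗foll b8 [-])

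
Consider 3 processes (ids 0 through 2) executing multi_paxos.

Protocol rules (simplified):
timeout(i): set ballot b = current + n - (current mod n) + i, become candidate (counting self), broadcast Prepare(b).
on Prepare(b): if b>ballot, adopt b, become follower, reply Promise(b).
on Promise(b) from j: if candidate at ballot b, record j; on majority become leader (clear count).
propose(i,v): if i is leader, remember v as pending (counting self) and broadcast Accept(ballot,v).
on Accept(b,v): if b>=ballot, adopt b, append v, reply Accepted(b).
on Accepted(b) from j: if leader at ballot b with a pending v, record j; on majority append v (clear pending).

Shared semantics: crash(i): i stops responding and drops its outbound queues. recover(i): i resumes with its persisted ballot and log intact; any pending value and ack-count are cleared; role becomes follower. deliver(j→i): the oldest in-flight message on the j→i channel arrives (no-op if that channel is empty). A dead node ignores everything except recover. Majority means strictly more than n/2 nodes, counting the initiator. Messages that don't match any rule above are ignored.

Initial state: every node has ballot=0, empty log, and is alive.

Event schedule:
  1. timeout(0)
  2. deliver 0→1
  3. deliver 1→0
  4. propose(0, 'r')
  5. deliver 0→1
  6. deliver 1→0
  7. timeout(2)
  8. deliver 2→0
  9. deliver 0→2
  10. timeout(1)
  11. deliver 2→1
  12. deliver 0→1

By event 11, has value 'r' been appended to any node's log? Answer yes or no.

[1] timeout(0) → N0(cand b3 [-])
[2] deliver 0→1 → N1(foll b3 [-])
[3] deliver 1→0 → N0(lead b3 [-])
[4] propose(0,'r') → ∅
[5] deliver 0→1 → N1(foll b3 [r])
[6] deliver 1→0 → N0(lead b3 [r])
[7] timeout(2) → N2(cand b5 [-])
[8] deliver 2→0 → N0(foll b5 [r])
[9] deliver 0→2 → ∅
[10] timeout(1) → N1(cand b7 [r])
[11] deliver 2→1 → ∅

yes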